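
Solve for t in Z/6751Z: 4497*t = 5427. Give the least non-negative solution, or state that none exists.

gcd(4497, 6751) = 1, so a unique solution mod 6751 exists.
4497⁻¹ ≡ 6137 (mod 6751).
t ≡ 6137*5427 ≡ 2816 (mod 6751).

2816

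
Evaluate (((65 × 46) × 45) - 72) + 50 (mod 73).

62

65 × 46 = 2990 ≡ 70 (mod 73)
70 × 45 = 3150 ≡ 11 (mod 73)
11 - 72 = -61 ≡ 12 (mod 73)
12 + 50 = 62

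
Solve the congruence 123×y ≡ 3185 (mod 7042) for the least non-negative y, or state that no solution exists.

3003

gcd(123, 7042) = 1, so a unique solution mod 7042 exists.
123⁻¹ ≡ 6813 (mod 7042).
y ≡ 6813×3185 ≡ 3003 (mod 7042).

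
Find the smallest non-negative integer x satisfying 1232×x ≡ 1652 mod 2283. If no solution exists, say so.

157

gcd(1232, 2283) = 1, so a unique solution mod 2283 exists.
1232⁻¹ ≡ 1892 (mod 2283).
x ≡ 1892×1652 ≡ 157 (mod 2283).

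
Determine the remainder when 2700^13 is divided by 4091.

13

By square-and-multiply:
13 in binary is 1101, i.e. 13 = 8 + 4 + 1.
2700^1 ≡ 2700 (mod 4091)
2700^2 ≡ 2700^2 = 7290000 ≡ 3929 (mod 4091)
2700^4 ≡ 3929^2 = 15437041 ≡ 1698 (mod 4091)
2700^8 ≡ 1698^2 = 2883204 ≡ 3140 (mod 4091)
2700^13 = 2700^8 * 2700^4 * 2700^1 ≡ 3140 * 1698 * 2700 (mod 4091).
Accumulate the product:
3140 * 1698 = 5331720 ≡ 1147
1147 * 2700 = 3096900 ≡ 13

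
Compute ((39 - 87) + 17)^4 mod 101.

39 - 87 = -48 ≡ 53 (mod 101)
53 + 17 = 70
(70)^4 ≡ 78 (mod 101)

78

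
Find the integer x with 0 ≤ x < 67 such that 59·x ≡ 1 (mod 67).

25

Run the extended Euclidean algorithm:
67 = 1·59 + 8
59 = 7·8 + 3
8 = 2·3 + 2
3 = 1·2 + 1
2 = 2·1 + 0
gcd(59, 67) = 1, so the inverse exists.
Back-substitute for 1:
1 = 1·3 − 1·2
  = −1·8 + 3·3
  = 3·59 − 22·8
  = −22·67 + 25·59
So 59⁻¹ ≡ 25 (mod 67).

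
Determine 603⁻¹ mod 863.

863 = 1×603 + 260
603 = 2×260 + 83
260 = 3×83 + 11
83 = 7×11 + 6
11 = 1×6 + 5
6 = 1×5 + 1
5 = 5×1 + 0
gcd(603, 863) = 1, so the inverse exists.
Back-substitute for 1:
1 = 1×6 − 1×5
  = −1×11 + 2×6
  = 2×83 − 15×11
  = −15×260 + 47×83
  = 47×603 − 109×260
  = −109×863 + 156×603
So 603⁻¹ ≡ 156 (mod 863).

156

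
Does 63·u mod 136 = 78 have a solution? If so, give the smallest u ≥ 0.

gcd(63, 136) = 1, so a unique solution mod 136 exists.
63⁻¹ ≡ 95 (mod 136).
u ≡ 95·78 ≡ 66 (mod 136).

66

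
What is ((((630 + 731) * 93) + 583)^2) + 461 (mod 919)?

630 + 731 = 1361 ≡ 442 (mod 919)
442 * 93 = 41106 ≡ 670 (mod 919)
670 + 583 = 1253 ≡ 334 (mod 919)
(334)^2 ≡ 357 (mod 919)
357 + 461 = 818

818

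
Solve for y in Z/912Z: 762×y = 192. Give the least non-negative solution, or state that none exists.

gcd(762, 912) = 6, and 6 | 192, so solutions exist.
Divide through by 6: 127×y ≡ 32 mod 152.
127⁻¹ ≡ 79 (mod 152).
y ≡ 79×32 ≡ 96 (mod 152).
The smallest non-negative solution is y = 96.

96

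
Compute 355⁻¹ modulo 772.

Run the extended Euclidean algorithm:
772 = 2·355 + 62
355 = 5·62 + 45
62 = 1·45 + 17
45 = 2·17 + 11
17 = 1·11 + 6
11 = 1·6 + 5
6 = 1·5 + 1
5 = 5·1 + 0
gcd(355, 772) = 1, so the inverse exists.
Back-substitute for 1:
1 = 1·6 − 1·5
  = −1·11 + 2·6
  = 2·17 − 3·11
  = −3·45 + 8·17
  = 8·62 − 11·45
  = −11·355 + 63·62
  = 63·772 − 137·355
So 355⁻¹ ≡ −137 ≡ 635 (mod 772).

635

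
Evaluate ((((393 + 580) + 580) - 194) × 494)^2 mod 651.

534

393 + 580 = 973 ≡ 322 (mod 651)
322 + 580 = 902 ≡ 251 (mod 651)
251 - 194 = 57
57 × 494 = 28158 ≡ 165 (mod 651)
(165)^2 ≡ 534 (mod 651)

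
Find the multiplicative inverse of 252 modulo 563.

458

563 = 2*252 + 59
252 = 4*59 + 16
59 = 3*16 + 11
16 = 1*11 + 5
11 = 2*5 + 1
5 = 5*1 + 0
gcd(252, 563) = 1, so the inverse exists.
Bézout: 1 = 47*563 − 105*252.
So 252⁻¹ ≡ −105 ≡ 458 (mod 563).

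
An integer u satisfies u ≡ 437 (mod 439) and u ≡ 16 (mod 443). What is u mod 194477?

95261

439⁻¹ mod 443: 439·332 ≡ 1 (mod 443), so 439⁻¹ ≡ 332.
u = 437 + 439·((16 − 437)·332 mod 443) = 437 + 439·216 = 95261.
Check: 95261 mod 439 = 437, 95261 mod 443 = 16. ✓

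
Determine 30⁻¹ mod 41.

By the extended Euclidean algorithm:
41 = 1×30 + 11
30 = 2×11 + 8
11 = 1×8 + 3
8 = 2×3 + 2
3 = 1×2 + 1
2 = 2×1 + 0
gcd(30, 41) = 1, so the inverse exists.
Back-substitute for 1:
1 = 1×3 − 1×2
  = −1×8 + 3×3
  = 3×11 − 4×8
  = −4×30 + 11×11
  = 11×41 − 15×30
So 30⁻¹ ≡ −15 ≡ 26 (mod 41).

26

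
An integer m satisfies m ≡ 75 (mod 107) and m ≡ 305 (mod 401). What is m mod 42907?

107⁻¹ mod 401: 107×15 ≡ 1 (mod 401), so 107⁻¹ ≡ 15.
m = 75 + 107×((305 − 75)×15 mod 401) = 75 + 107×242 = 25969.

25969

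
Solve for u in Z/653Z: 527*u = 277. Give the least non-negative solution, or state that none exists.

117

gcd(527, 653) = 1, so a unique solution mod 653 exists.
527⁻¹ ≡ 57 (mod 653).
u ≡ 57*277 ≡ 117 (mod 653).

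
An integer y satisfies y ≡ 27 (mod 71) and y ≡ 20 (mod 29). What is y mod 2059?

71⁻¹ mod 29: 71*9 ≡ 1 (mod 29), so 71⁻¹ ≡ 9.
y = 27 + 71*((20 − 27)*9 mod 29) = 27 + 71*24 = 1731.
Check: 1731 mod 71 = 27, 1731 mod 29 = 20. ✓

1731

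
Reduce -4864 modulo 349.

-4864 = -14·349 + 22, so -4864 ≡ 22 (mod 349).

22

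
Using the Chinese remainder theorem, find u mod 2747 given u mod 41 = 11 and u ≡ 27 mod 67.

831

41⁻¹ mod 67: 41*18 ≡ 1 (mod 67), so 41⁻¹ ≡ 18.
u = 11 + 41*((27 − 11)*18 mod 67) = 11 + 41*20 = 831.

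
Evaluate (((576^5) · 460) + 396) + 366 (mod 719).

(576)^5 ≡ 7 (mod 719)
7 · 460 = 3220 ≡ 344 (mod 719)
344 + 396 = 740 ≡ 21 (mod 719)
21 + 366 = 387

387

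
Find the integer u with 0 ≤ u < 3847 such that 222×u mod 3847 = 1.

2582

3847 = 17*222 + 73
222 = 3*73 + 3
73 = 24*3 + 1
3 = 3*1 + 0
gcd(222, 3847) = 1, so the inverse exists.
Back-substitute for 1:
1 = 1*73 − 24*3
  = −24*222 + 73*73
  = 73*3847 − 1265*222
So 222⁻¹ ≡ −1265 ≡ 2582 (mod 3847).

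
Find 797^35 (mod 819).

35 in binary is 100011, i.e. 35 = 32 + 2 + 1.
797^1 ≡ 797 (mod 819)
797^2 ≡ 797^2 = 635209 ≡ 484 (mod 819)
797^4 ≡ 484^2 = 234256 ≡ 22 (mod 819)
797^8 ≡ 22^2 = 484 (mod 819)
797^16 ≡ 484^2 = 234256 ≡ 22 (mod 819)
797^32 ≡ 22^2 = 484 (mod 819)
797^35 = 797^32 * 797^2 * 797^1 ≡ 484 * 484 * 797 (mod 819).
Accumulate the product:
484 * 484 = 234256 ≡ 22
22 * 797 = 17534 ≡ 335

335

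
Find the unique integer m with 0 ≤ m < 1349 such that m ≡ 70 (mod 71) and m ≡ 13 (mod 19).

71⁻¹ mod 19: 71·15 ≡ 1 (mod 19), so 71⁻¹ ≡ 15.
m = 70 + 71·((13 − 70)·15 mod 19) = 70 + 71·0 = 70.
Check: 70 mod 71 = 70, 70 mod 19 = 13. ✓

70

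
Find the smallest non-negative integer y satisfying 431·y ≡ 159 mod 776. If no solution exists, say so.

gcd(431, 776) = 1, so a unique solution mod 776 exists.
431⁻¹ ≡ 767 (mod 776).
y ≡ 767·159 ≡ 121 (mod 776).

121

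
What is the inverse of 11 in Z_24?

11

By the extended Euclidean algorithm:
24 = 2*11 + 2
11 = 5*2 + 1
2 = 2*1 + 0
gcd(11, 24) = 1, so the inverse exists.
Bézout: 1 = −5*24 + 11*11.
So 11⁻¹ ≡ 11 (mod 24).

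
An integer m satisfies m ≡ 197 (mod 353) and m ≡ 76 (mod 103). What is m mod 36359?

353⁻¹ mod 103: 353*96 ≡ 1 (mod 103), so 353⁻¹ ≡ 96.
m = 197 + 353*((76 − 197)*96 mod 103) = 197 + 353*23 = 8316.

8316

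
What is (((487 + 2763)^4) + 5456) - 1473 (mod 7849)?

487 + 2763 = 3250
(3250)^4 ≡ 2213 (mod 7849)
2213 + 5456 = 7669
7669 - 1473 = 6196

6196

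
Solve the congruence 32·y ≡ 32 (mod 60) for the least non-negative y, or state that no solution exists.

1

gcd(32, 60) = 4, and 4 | 32, so solutions exist.
Divide through by 4: 8·y mod 15 = 8.
8⁻¹ ≡ 2 (mod 15).
y ≡ 2·8 ≡ 1 (mod 15).
The smallest non-negative solution is y = 1.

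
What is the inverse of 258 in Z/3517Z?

3258

3517 = 13×258 + 163
258 = 1×163 + 95
163 = 1×95 + 68
95 = 1×68 + 27
68 = 2×27 + 14
27 = 1×14 + 13
14 = 1×13 + 1
13 = 13×1 + 0
gcd(258, 3517) = 1, so the inverse exists.
Back-substitute for 1:
1 = 1×14 − 1×13
  = −1×27 + 2×14
  = 2×68 − 5×27
  = −5×95 + 7×68
  = 7×163 − 12×95
  = −12×258 + 19×163
  = 19×3517 − 259×258
So 258⁻¹ ≡ −259 ≡ 3258 (mod 3517).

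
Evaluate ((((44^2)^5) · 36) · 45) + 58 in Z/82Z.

(44)^2 ≡ 50 (mod 82)
(50)^5 ≡ 50 (mod 82)
50 · 36 = 1800 ≡ 78 (mod 82)
78 · 45 = 3510 ≡ 66 (mod 82)
66 + 58 = 124 ≡ 42 (mod 82)

42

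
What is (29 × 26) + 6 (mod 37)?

20

29 × 26 = 754 ≡ 14 (mod 37)
14 + 6 = 20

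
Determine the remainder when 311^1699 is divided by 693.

59

1699 in binary is 11010100011, i.e. 1699 = 1024 + 512 + 128 + 32 + 2 + 1.
311^1 ≡ 311 (mod 693)
311^2 ≡ 311^2 = 96721 ≡ 394 (mod 693)
311^4 ≡ 394^2 = 155236 ≡ 4 (mod 693)
311^8 ≡ 4^2 = 16 (mod 693)
311^16 ≡ 16^2 = 256 (mod 693)
311^32 ≡ 256^2 = 65536 ≡ 394 (mod 693)
311^64 ≡ 394^2 = 155236 ≡ 4 (mod 693)
311^128 ≡ 4^2 = 16 (mod 693)
311^256 ≡ 16^2 = 256 (mod 693)
311^512 ≡ 256^2 = 65536 ≡ 394 (mod 693)
311^1024 ≡ 394^2 = 155236 ≡ 4 (mod 693)
311^1699 = 311^1024 · 311^512 · 311^128 · 311^32 · 311^2 · 311^1 ≡ 4 · 394 · 16 · 394 · 394 · 311 (mod 693).
Accumulate the product:
4 · 394 = 1576 ≡ 190
190 · 16 = 3040 ≡ 268
268 · 394 = 105592 ≡ 256
256 · 394 = 100864 ≡ 379
379 · 311 = 117869 ≡ 59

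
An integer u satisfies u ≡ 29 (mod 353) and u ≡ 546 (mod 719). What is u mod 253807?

69570

353⁻¹ mod 719: 353×387 ≡ 1 (mod 719), so 353⁻¹ ≡ 387.
u = 29 + 353×((546 − 29)×387 mod 719) = 29 + 353×197 = 69570.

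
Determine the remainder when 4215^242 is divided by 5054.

1051

By square-and-multiply:
4215^1 ≡ 4215 (mod 5054)
4215^2 ≡ 4215^2 = 17766225 ≡ 1415 (mod 5054)
4215^4 ≡ 1415^2 = 2002225 ≡ 841 (mod 5054)
4215^8 ≡ 841^2 = 707281 ≡ 4775 (mod 5054)
4215^16 ≡ 4775^2 = 22800625 ≡ 2031 (mod 5054)
4215^32 ≡ 2031^2 = 4124961 ≡ 897 (mod 5054)
4215^64 ≡ 897^2 = 804609 ≡ 1023 (mod 5054)
4215^128 ≡ 1023^2 = 1046529 ≡ 351 (mod 5054)
4215^242 = 4215^128 · 4215^64 · 4215^32 · 4215^16 · 4215^2 ≡ 351 · 1023 · 897 · 2031 · 1415 (mod 5054).
Accumulate the product:
351 · 1023 = 359073 ≡ 239
239 · 897 = 214383 ≡ 2115
2115 · 2031 = 4295565 ≡ 4719
4719 · 1415 = 6677385 ≡ 1051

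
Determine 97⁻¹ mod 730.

Apply the Euclidean algorithm and back-substitute:
730 = 7×97 + 51
97 = 1×51 + 46
51 = 1×46 + 5
46 = 9×5 + 1
5 = 5×1 + 0
gcd(97, 730) = 1, so the inverse exists.
Bézout: 1 = −19×730 + 143×97.
So 97⁻¹ ≡ 143 (mod 730).

143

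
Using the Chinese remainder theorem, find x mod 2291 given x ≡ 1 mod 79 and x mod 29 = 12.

1897

79⁻¹ mod 29: 79·18 ≡ 1 (mod 29), so 79⁻¹ ≡ 18.
x = 1 + 79·((12 − 1)·18 mod 29) = 1 + 79·24 = 1897.
Check: 1897 mod 79 = 1, 1897 mod 29 = 12. ✓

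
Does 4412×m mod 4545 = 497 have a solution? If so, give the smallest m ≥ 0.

3106

gcd(4412, 4545) = 1, so a unique solution mod 4545 exists.
4412⁻¹ ≡ 2768 (mod 4545).
m ≡ 2768×497 ≡ 3106 (mod 4545).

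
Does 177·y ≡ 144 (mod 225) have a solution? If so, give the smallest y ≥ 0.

gcd(177, 225) = 3, and 3 | 144, so solutions exist.
Divide through by 3: 59·y ≡ 48 (mod 75).
59⁻¹ ≡ 14 (mod 75).
y ≡ 14·48 ≡ 72 (mod 75).
The smallest non-negative solution is y = 72.

72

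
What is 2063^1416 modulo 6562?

2063^1 ≡ 2063 (mod 6562)
2063^2 ≡ 2063^2 = 4255969 ≡ 3793 (mod 6562)
2063^4 ≡ 3793^2 = 14386849 ≡ 2945 (mod 6562)
2063^8 ≡ 2945^2 = 8673025 ≡ 4623 (mod 6562)
2063^16 ≡ 4623^2 = 21372129 ≡ 6257 (mod 6562)
2063^32 ≡ 6257^2 = 39150049 ≡ 1157 (mod 6562)
2063^64 ≡ 1157^2 = 1338649 ≡ 1 (mod 6562)
2063^128 ≡ 1^2 = 1 (mod 6562)
2063^256 ≡ 1^2 = 1 (mod 6562)
2063^512 ≡ 1^2 = 1 (mod 6562)
2063^1024 ≡ 1^2 = 1 (mod 6562)
2063^1416 = 2063^1024 × 2063^256 × 2063^128 × 2063^8 ≡ 1 × 1 × 1 × 4623 (mod 6562).
Accumulate the product:
1 × 1 = 1
1 × 1 = 1
1 × 4623 = 4623

4623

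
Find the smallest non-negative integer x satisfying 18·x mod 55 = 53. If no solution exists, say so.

6

gcd(18, 55) = 1, so a unique solution mod 55 exists.
18⁻¹ ≡ 52 (mod 55).
x ≡ 52·53 ≡ 6 (mod 55).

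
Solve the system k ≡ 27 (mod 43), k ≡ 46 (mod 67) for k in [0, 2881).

43⁻¹ mod 67: 43*53 ≡ 1 (mod 67), so 43⁻¹ ≡ 53.
k = 27 + 43*((46 − 27)*53 mod 67) = 27 + 43*2 = 113.

113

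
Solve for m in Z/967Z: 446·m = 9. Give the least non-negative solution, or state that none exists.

gcd(446, 967) = 1, so a unique solution mod 967 exists.
446⁻¹ ≡ 722 (mod 967).
m ≡ 722·9 ≡ 696 (mod 967).

696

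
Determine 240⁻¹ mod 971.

971 = 4*240 + 11
240 = 21*11 + 9
11 = 1*9 + 2
9 = 4*2 + 1
2 = 2*1 + 0
gcd(240, 971) = 1, so the inverse exists.
Back-substitute for 1:
1 = 1*9 − 4*2
  = −4*11 + 5*9
  = 5*240 − 109*11
  = −109*971 + 441*240
So 240⁻¹ ≡ 441 (mod 971).

441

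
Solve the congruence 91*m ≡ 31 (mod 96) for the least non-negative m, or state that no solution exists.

13

gcd(91, 96) = 1, so a unique solution mod 96 exists.
91⁻¹ ≡ 19 (mod 96).
m ≡ 19*31 ≡ 13 (mod 96).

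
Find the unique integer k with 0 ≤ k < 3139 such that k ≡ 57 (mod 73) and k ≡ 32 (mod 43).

73⁻¹ mod 43: 73×33 ≡ 1 (mod 43), so 73⁻¹ ≡ 33.
k = 57 + 73×((32 − 57)×33 mod 43) = 57 + 73×35 = 2612.

2612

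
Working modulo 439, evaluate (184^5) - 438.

(184)^5 ≡ 153 (mod 439)
153 - 438 = -285 ≡ 154 (mod 439)

154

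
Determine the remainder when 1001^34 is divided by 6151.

Compute successive squares:
1001^1 ≡ 1001 (mod 6151)
1001^2 ≡ 1001^2 = 1002001 ≡ 5539 (mod 6151)
1001^4 ≡ 5539^2 = 30680521 ≡ 5484 (mod 6151)
1001^8 ≡ 5484^2 = 30074256 ≡ 2017 (mod 6151)
1001^16 ≡ 2017^2 = 4068289 ≡ 2478 (mod 6151)
1001^32 ≡ 2478^2 = 6140484 ≡ 1786 (mod 6151)
1001^34 = 1001^32 × 1001^2 ≡ 1786 × 5539 (mod 6151).
1786 × 5539 = 9892654 ≡ 1846 (mod 6151).

1846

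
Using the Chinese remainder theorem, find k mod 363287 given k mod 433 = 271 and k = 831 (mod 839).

433⁻¹ mod 839: 433*808 ≡ 1 (mod 839), so 433⁻¹ ≡ 808.
k = 271 + 433*((831 − 271)*808 mod 839) = 271 + 433*259 = 112418.

112418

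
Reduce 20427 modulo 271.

102

20427 = 75·271 + 102, so 20427 ≡ 102 (mod 271).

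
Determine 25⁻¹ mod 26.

25

By the extended Euclidean algorithm:
26 = 1·25 + 1
25 = 25·1 + 0
gcd(25, 26) = 1, so the inverse exists.
Back-substitute for 1:
1 = 1·26 − 1·25
So 25⁻¹ ≡ −1 ≡ 25 (mod 26).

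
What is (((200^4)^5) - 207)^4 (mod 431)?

114

(200)^4 ≡ 424 (mod 431)
(424)^5 ≡ 2 (mod 431)
2 - 207 = -205 ≡ 226 (mod 431)
(226)^4 ≡ 114 (mod 431)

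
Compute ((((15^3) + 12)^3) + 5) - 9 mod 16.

(15)^3 ≡ 15 (mod 16)
15 + 12 = 27 ≡ 11 (mod 16)
(11)^3 ≡ 3 (mod 16)
3 + 5 = 8
8 - 9 = -1 ≡ 15 (mod 16)

15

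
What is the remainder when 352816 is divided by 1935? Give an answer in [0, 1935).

646

352816 = 182*1935 + 646, so 352816 ≡ 646 (mod 1935).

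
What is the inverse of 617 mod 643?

272

643 = 1·617 + 26
617 = 23·26 + 19
26 = 1·19 + 7
19 = 2·7 + 5
7 = 1·5 + 2
5 = 2·2 + 1
2 = 2·1 + 0
gcd(617, 643) = 1, so the inverse exists.
Bézout: 1 = −261·643 + 272·617.
So 617⁻¹ ≡ 272 (mod 643).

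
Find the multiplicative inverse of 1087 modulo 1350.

1350 = 1*1087 + 263
1087 = 4*263 + 35
263 = 7*35 + 18
35 = 1*18 + 17
18 = 1*17 + 1
17 = 17*1 + 0
gcd(1087, 1350) = 1, so the inverse exists.
Bézout: 1 = 62*1350 − 77*1087.
So 1087⁻¹ ≡ −77 ≡ 1273 (mod 1350).

1273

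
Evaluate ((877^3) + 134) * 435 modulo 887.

(877)^3 ≡ 774 (mod 887)
774 + 134 = 908 ≡ 21 (mod 887)
21 * 435 = 9135 ≡ 265 (mod 887)

265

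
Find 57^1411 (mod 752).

By square-and-multiply:
1411 in binary is 10110000011, i.e. 1411 = 1024 + 256 + 128 + 2 + 1.
57^1 ≡ 57 (mod 752)
57^2 ≡ 57^2 = 3249 ≡ 241 (mod 752)
57^4 ≡ 241^2 = 58081 ≡ 177 (mod 752)
57^8 ≡ 177^2 = 31329 ≡ 497 (mod 752)
57^16 ≡ 497^2 = 247009 ≡ 353 (mod 752)
57^32 ≡ 353^2 = 124609 ≡ 529 (mod 752)
57^64 ≡ 529^2 = 279841 ≡ 97 (mod 752)
57^128 ≡ 97^2 = 9409 ≡ 385 (mod 752)
57^256 ≡ 385^2 = 148225 ≡ 81 (mod 752)
57^512 ≡ 81^2 = 6561 ≡ 545 (mod 752)
57^1024 ≡ 545^2 = 297025 ≡ 737 (mod 752)
57^1411 = 57^1024 × 57^256 × 57^128 × 57^2 × 57^1 ≡ 737 × 81 × 385 × 241 × 57 (mod 752).
Accumulate the product:
737 × 81 = 59697 ≡ 289
289 × 385 = 111265 ≡ 721
721 × 241 = 173761 ≡ 49
49 × 57 = 2793 ≡ 537

537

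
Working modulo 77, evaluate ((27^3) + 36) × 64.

63

(27)^3 ≡ 48 (mod 77)
48 + 36 = 84 ≡ 7 (mod 77)
7 × 64 = 448 ≡ 63 (mod 77)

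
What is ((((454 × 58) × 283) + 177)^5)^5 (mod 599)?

330

454 × 58 = 26332 ≡ 575 (mod 599)
575 × 283 = 162725 ≡ 396 (mod 599)
396 + 177 = 573
(573)^5 ≡ 388 (mod 599)
(388)^5 ≡ 330 (mod 599)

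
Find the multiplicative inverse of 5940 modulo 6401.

5193

Run the extended Euclidean algorithm:
6401 = 1*5940 + 461
5940 = 12*461 + 408
461 = 1*408 + 53
408 = 7*53 + 37
53 = 1*37 + 16
37 = 2*16 + 5
16 = 3*5 + 1
5 = 5*1 + 0
gcd(5940, 6401) = 1, so the inverse exists.
Bézout: 1 = 1121*6401 − 1208*5940.
So 5940⁻¹ ≡ −1208 ≡ 5193 (mod 6401).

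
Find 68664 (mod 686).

64

68664 = 100·686 + 64, so 68664 ≡ 64 (mod 686).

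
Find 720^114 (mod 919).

285

Using repeated squaring:
720^1 ≡ 720 (mod 919)
720^2 ≡ 720^2 = 518400 ≡ 84 (mod 919)
720^4 ≡ 84^2 = 7056 ≡ 623 (mod 919)
720^8 ≡ 623^2 = 388129 ≡ 311 (mod 919)
720^16 ≡ 311^2 = 96721 ≡ 226 (mod 919)
720^32 ≡ 226^2 = 51076 ≡ 531 (mod 919)
720^64 ≡ 531^2 = 281961 ≡ 747 (mod 919)
720^114 = 720^64 × 720^32 × 720^16 × 720^2 ≡ 747 × 531 × 226 × 84 (mod 919).
Accumulate the product:
747 × 531 = 396657 ≡ 568
568 × 226 = 128368 ≡ 627
627 × 84 = 52668 ≡ 285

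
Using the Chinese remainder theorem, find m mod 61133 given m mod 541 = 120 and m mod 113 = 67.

29334

541⁻¹ mod 113: 541·80 ≡ 1 (mod 113), so 541⁻¹ ≡ 80.
m = 120 + 541·((67 − 120)·80 mod 113) = 120 + 541·54 = 29334.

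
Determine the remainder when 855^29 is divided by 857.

Compute successive squares:
29 in binary is 11101, i.e. 29 = 16 + 8 + 4 + 1.
855^1 ≡ 855 (mod 857)
855^2 ≡ 855^2 = 731025 ≡ 4 (mod 857)
855^4 ≡ 4^2 = 16 (mod 857)
855^8 ≡ 16^2 = 256 (mod 857)
855^16 ≡ 256^2 = 65536 ≡ 404 (mod 857)
855^29 = 855^16 · 855^8 · 855^4 · 855^1 ≡ 404 · 256 · 16 · 855 (mod 857).
Accumulate the product:
404 · 256 = 103424 ≡ 584
584 · 16 = 9344 ≡ 774
774 · 855 = 661770 ≡ 166

166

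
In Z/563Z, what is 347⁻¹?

404

By the extended Euclidean algorithm:
563 = 1·347 + 216
347 = 1·216 + 131
216 = 1·131 + 85
131 = 1·85 + 46
85 = 1·46 + 39
46 = 1·39 + 7
39 = 5·7 + 4
7 = 1·4 + 3
4 = 1·3 + 1
3 = 3·1 + 0
gcd(347, 563) = 1, so the inverse exists.
Back-substitute for 1:
1 = 1·4 − 1·3
  = −1·7 + 2·4
  = 2·39 − 11·7
  = −11·46 + 13·39
  = 13·85 − 24·46
  = −24·131 + 37·85
  = 37·216 − 61·131
  = −61·347 + 98·216
  = 98·563 − 159·347
So 347⁻¹ ≡ −159 ≡ 404 (mod 563).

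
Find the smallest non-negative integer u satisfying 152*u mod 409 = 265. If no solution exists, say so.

365

gcd(152, 409) = 1, so a unique solution mod 409 exists.
152⁻¹ ≡ 148 (mod 409).
u ≡ 148*265 ≡ 365 (mod 409).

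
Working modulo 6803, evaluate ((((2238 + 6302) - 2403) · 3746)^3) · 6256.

294

2238 + 6302 = 8540 ≡ 1737 (mod 6803)
1737 - 2403 = -666 ≡ 6137 (mod 6803)
6137 · 3746 = 22989202 ≡ 1865 (mod 6803)
(1865)^3 ≡ 4626 (mod 6803)
4626 · 6256 = 28940256 ≡ 294 (mod 6803)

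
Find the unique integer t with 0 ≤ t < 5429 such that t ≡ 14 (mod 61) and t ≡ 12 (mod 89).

4284

61⁻¹ mod 89: 61×54 ≡ 1 (mod 89), so 61⁻¹ ≡ 54.
t = 14 + 61×((12 − 14)×54 mod 89) = 14 + 61×70 = 4284.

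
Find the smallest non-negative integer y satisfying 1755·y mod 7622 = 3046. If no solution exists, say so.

gcd(1755, 7622) = 1, so a unique solution mod 7622 exists.
1755⁻¹ ≡ 747 (mod 7622).
y ≡ 747·3046 ≡ 4006 (mod 7622).

4006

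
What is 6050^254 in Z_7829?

3424

Using repeated squaring:
6050^1 ≡ 6050 (mod 7829)
6050^2 ≡ 6050^2 = 36602500 ≡ 1925 (mod 7829)
6050^4 ≡ 1925^2 = 3705625 ≡ 2508 (mod 7829)
6050^8 ≡ 2508^2 = 6290064 ≡ 3377 (mod 7829)
6050^16 ≡ 3377^2 = 11404129 ≡ 5105 (mod 7829)
6050^32 ≡ 5105^2 = 26061025 ≡ 6113 (mod 7829)
6050^64 ≡ 6113^2 = 37368769 ≡ 952 (mod 7829)
6050^128 ≡ 952^2 = 906304 ≡ 5969 (mod 7829)
6050^254 = 6050^128 × 6050^64 × 6050^32 × 6050^16 × 6050^8 × 6050^4 × 6050^2 ≡ 5969 × 952 × 6113 × 5105 × 3377 × 2508 × 1925 (mod 7829).
Accumulate the product:
5969 × 952 = 5682488 ≡ 6463
6463 × 6113 = 39508319 ≡ 3185
3185 × 5105 = 16259425 ≡ 6421
6421 × 3377 = 21683717 ≡ 5216
5216 × 2508 = 13081728 ≡ 7298
7298 × 1925 = 14048650 ≡ 3424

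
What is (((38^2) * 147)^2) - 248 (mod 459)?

(38)^2 ≡ 67 (mod 459)
67 * 147 = 9849 ≡ 210 (mod 459)
(210)^2 ≡ 36 (mod 459)
36 - 248 = -212 ≡ 247 (mod 459)

247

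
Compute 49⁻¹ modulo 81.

By the extended Euclidean algorithm:
81 = 1·49 + 32
49 = 1·32 + 17
32 = 1·17 + 15
17 = 1·15 + 2
15 = 7·2 + 1
2 = 2·1 + 0
gcd(49, 81) = 1, so the inverse exists.
Bézout: 1 = 23·81 − 38·49.
So 49⁻¹ ≡ −38 ≡ 43 (mod 81).

43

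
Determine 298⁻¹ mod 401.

109

401 = 1*298 + 103
298 = 2*103 + 92
103 = 1*92 + 11
92 = 8*11 + 4
11 = 2*4 + 3
4 = 1*3 + 1
3 = 3*1 + 0
gcd(298, 401) = 1, so the inverse exists.
Back-substitute for 1:
1 = 1*4 − 1*3
  = −1*11 + 3*4
  = 3*92 − 25*11
  = −25*103 + 28*92
  = 28*298 − 81*103
  = −81*401 + 109*298
So 298⁻¹ ≡ 109 (mod 401).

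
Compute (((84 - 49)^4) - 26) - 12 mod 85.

82

84 - 49 = 35
(35)^4 ≡ 35 (mod 85)
35 - 26 = 9
9 - 12 = -3 ≡ 82 (mod 85)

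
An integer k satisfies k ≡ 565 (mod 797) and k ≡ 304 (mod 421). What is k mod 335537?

72295

797⁻¹ mod 421: 797*290 ≡ 1 (mod 421), so 797⁻¹ ≡ 290.
k = 565 + 797*((304 − 565)*290 mod 421) = 565 + 797*90 = 72295.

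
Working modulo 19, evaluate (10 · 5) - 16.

15

10 · 5 = 50 ≡ 12 (mod 19)
12 - 16 = -4 ≡ 15 (mod 19)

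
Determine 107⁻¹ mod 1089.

1089 = 10·107 + 19
107 = 5·19 + 12
19 = 1·12 + 7
12 = 1·7 + 5
7 = 1·5 + 2
5 = 2·2 + 1
2 = 2·1 + 0
gcd(107, 1089) = 1, so the inverse exists.
Back-substitute for 1:
1 = 1·5 − 2·2
  = −2·7 + 3·5
  = 3·12 − 5·7
  = −5·19 + 8·12
  = 8·107 − 45·19
  = −45·1089 + 458·107
So 107⁻¹ ≡ 458 (mod 1089).

458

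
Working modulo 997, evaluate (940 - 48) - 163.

940 - 48 = 892
892 - 163 = 729

729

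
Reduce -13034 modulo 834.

-13034 = -16·834 + 310, so -13034 ≡ 310 (mod 834).

310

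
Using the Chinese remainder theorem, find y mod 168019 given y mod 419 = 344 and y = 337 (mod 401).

419⁻¹ mod 401: 419*156 ≡ 1 (mod 401), so 419⁻¹ ≡ 156.
y = 344 + 419*((337 − 344)*156 mod 401) = 344 + 419*111 = 46853.

46853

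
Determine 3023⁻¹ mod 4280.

4280 = 1×3023 + 1257
3023 = 2×1257 + 509
1257 = 2×509 + 239
509 = 2×239 + 31
239 = 7×31 + 22
31 = 1×22 + 9
22 = 2×9 + 4
9 = 2×4 + 1
4 = 4×1 + 0
gcd(3023, 4280) = 1, so the inverse exists.
Bézout: 1 = −683×4280 + 967×3023.
So 3023⁻¹ ≡ 967 (mod 4280).

967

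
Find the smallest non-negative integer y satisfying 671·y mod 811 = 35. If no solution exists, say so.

608

gcd(671, 811) = 1, so a unique solution mod 811 exists.
671⁻¹ ≡ 643 (mod 811).
y ≡ 643·35 ≡ 608 (mod 811).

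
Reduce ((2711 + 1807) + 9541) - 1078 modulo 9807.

3174

2711 + 1807 = 4518
4518 + 9541 = 14059 ≡ 4252 (mod 9807)
4252 - 1078 = 3174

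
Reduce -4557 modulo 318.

-4557 = -15×318 + 213, so -4557 ≡ 213 (mod 318).

213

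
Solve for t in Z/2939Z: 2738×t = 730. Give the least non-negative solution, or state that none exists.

gcd(2738, 2939) = 1, so a unique solution mod 2939 exists.
2738⁻¹ ≡ 1740 (mod 2939).
t ≡ 1740×730 ≡ 552 (mod 2939).

552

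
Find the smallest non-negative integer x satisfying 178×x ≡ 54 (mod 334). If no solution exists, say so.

96

gcd(178, 334) = 2, and 2 | 54, so solutions exist.
Divide through by 2: 89×x ≡ 27 mod 167.
89⁻¹ ≡ 152 (mod 167).
x ≡ 152×27 ≡ 96 (mod 167).
The smallest non-negative solution is x = 96.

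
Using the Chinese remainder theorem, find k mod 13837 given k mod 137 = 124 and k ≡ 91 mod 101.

137⁻¹ mod 101: 137*87 ≡ 1 (mod 101), so 137⁻¹ ≡ 87.
k = 124 + 137*((91 − 124)*87 mod 101) = 124 + 137*58 = 8070.

8070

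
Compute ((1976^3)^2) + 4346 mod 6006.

1512

(1976)^3 ≡ 2444 (mod 6006)
(2444)^2 ≡ 3172 (mod 6006)
3172 + 4346 = 7518 ≡ 1512 (mod 6006)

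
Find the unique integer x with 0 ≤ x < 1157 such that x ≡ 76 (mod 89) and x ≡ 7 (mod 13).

89⁻¹ mod 13: 89·6 ≡ 1 (mod 13), so 89⁻¹ ≡ 6.
x = 76 + 89·((7 − 76)·6 mod 13) = 76 + 89·2 = 254.

254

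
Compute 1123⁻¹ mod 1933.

1019

1933 = 1*1123 + 810
1123 = 1*810 + 313
810 = 2*313 + 184
313 = 1*184 + 129
184 = 1*129 + 55
129 = 2*55 + 19
55 = 2*19 + 17
19 = 1*17 + 2
17 = 8*2 + 1
2 = 2*1 + 0
gcd(1123, 1933) = 1, so the inverse exists.
Bézout: 1 = 531*1933 − 914*1123.
So 1123⁻¹ ≡ −914 ≡ 1019 (mod 1933).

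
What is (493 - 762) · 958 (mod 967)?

487

493 - 762 = -269 ≡ 698 (mod 967)
698 · 958 = 668684 ≡ 487 (mod 967)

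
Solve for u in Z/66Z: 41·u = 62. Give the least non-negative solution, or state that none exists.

16

gcd(41, 66) = 1, so a unique solution mod 66 exists.
41⁻¹ ≡ 29 (mod 66).
u ≡ 29·62 ≡ 16 (mod 66).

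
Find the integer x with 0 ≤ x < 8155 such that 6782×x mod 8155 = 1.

8155 = 1·6782 + 1373
6782 = 4·1373 + 1290
1373 = 1·1290 + 83
1290 = 15·83 + 45
83 = 1·45 + 38
45 = 1·38 + 7
38 = 5·7 + 3
7 = 2·3 + 1
3 = 3·1 + 0
gcd(6782, 8155) = 1, so the inverse exists.
Bézout: 1 = −1961·8155 + 2358·6782.
So 6782⁻¹ ≡ 2358 (mod 8155).

2358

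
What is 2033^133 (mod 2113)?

Using repeated squaring:
133 in binary is 10000101, i.e. 133 = 128 + 4 + 1.
2033^1 ≡ 2033 (mod 2113)
2033^2 ≡ 2033^2 = 4133089 ≡ 61 (mod 2113)
2033^4 ≡ 61^2 = 3721 ≡ 1608 (mod 2113)
2033^8 ≡ 1608^2 = 2585664 ≡ 1465 (mod 2113)
2033^16 ≡ 1465^2 = 2146225 ≡ 1530 (mod 2113)
2033^32 ≡ 1530^2 = 2340900 ≡ 1809 (mod 2113)
2033^64 ≡ 1809^2 = 3272481 ≡ 1557 (mod 2113)
2033^128 ≡ 1557^2 = 2424249 ≡ 638 (mod 2113)
2033^133 = 2033^128 × 2033^4 × 2033^1 ≡ 638 × 1608 × 2033 (mod 2113).
Accumulate the product:
638 × 1608 = 1025904 ≡ 1099
1099 × 2033 = 2234267 ≡ 826

826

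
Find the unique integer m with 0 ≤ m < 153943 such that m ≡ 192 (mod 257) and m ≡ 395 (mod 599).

105819

257⁻¹ mod 599: 257*303 ≡ 1 (mod 599), so 257⁻¹ ≡ 303.
m = 192 + 257*((395 − 192)*303 mod 599) = 192 + 257*411 = 105819.
Check: 105819 mod 257 = 192, 105819 mod 599 = 395. ✓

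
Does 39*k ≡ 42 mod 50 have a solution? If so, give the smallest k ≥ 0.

gcd(39, 50) = 1, so a unique solution mod 50 exists.
39⁻¹ ≡ 9 (mod 50).
k ≡ 9*42 ≡ 28 (mod 50).

28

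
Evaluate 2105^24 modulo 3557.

1005

2105^1 ≡ 2105 (mod 3557)
2105^2 ≡ 2105^2 = 4431025 ≡ 2560 (mod 3557)
2105^4 ≡ 2560^2 = 6553600 ≡ 1606 (mod 3557)
2105^8 ≡ 1606^2 = 2579236 ≡ 411 (mod 3557)
2105^16 ≡ 411^2 = 168921 ≡ 1742 (mod 3557)
2105^24 = 2105^16 * 2105^8 ≡ 1742 * 411 (mod 3557).
1742 * 411 = 715962 ≡ 1005 (mod 3557).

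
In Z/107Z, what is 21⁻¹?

Apply the Euclidean algorithm and back-substitute:
107 = 5*21 + 2
21 = 10*2 + 1
2 = 2*1 + 0
gcd(21, 107) = 1, so the inverse exists.
Back-substitute for 1:
1 = 1*21 − 10*2
  = −10*107 + 51*21
So 21⁻¹ ≡ 51 (mod 107).

51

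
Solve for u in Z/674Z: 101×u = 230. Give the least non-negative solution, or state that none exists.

396

gcd(101, 674) = 1, so a unique solution mod 674 exists.
101⁻¹ ≡ 327 (mod 674).
u ≡ 327×230 ≡ 396 (mod 674).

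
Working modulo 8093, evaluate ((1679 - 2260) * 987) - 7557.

1692

1679 - 2260 = -581 ≡ 7512 (mod 8093)
7512 * 987 = 7414344 ≡ 1156 (mod 8093)
1156 - 7557 = -6401 ≡ 1692 (mod 8093)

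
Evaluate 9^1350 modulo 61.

9^1 ≡ 9 (mod 61)
9^2 ≡ 9^2 = 81 ≡ 20 (mod 61)
9^4 ≡ 20^2 = 400 ≡ 34 (mod 61)
9^8 ≡ 34^2 = 1156 ≡ 58 (mod 61)
9^16 ≡ 58^2 = 3364 ≡ 9 (mod 61)
9^32 ≡ 9^2 = 81 ≡ 20 (mod 61)
9^64 ≡ 20^2 = 400 ≡ 34 (mod 61)
9^128 ≡ 34^2 = 1156 ≡ 58 (mod 61)
9^256 ≡ 58^2 = 3364 ≡ 9 (mod 61)
9^512 ≡ 9^2 = 81 ≡ 20 (mod 61)
9^1024 ≡ 20^2 = 400 ≡ 34 (mod 61)
9^1350 = 9^1024 × 9^256 × 9^64 × 9^4 × 9^2 ≡ 34 × 9 × 34 × 34 × 20 (mod 61).
Accumulate the product:
34 × 9 = 306 ≡ 1
1 × 34 = 34
34 × 34 = 1156 ≡ 58
58 × 20 = 1160 ≡ 1

1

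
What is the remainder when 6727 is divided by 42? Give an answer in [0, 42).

6727 = 160·42 + 7, so 6727 ≡ 7 (mod 42).

7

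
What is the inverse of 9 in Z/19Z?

17

Run the extended Euclidean algorithm:
19 = 2*9 + 1
9 = 9*1 + 0
gcd(9, 19) = 1, so the inverse exists.
Back-substitute for 1:
1 = 1*19 − 2*9
So 9⁻¹ ≡ −2 ≡ 17 (mod 19).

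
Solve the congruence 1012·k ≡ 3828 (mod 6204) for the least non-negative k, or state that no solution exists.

108

gcd(1012, 6204) = 44, and 44 | 3828, so solutions exist.
Divide through by 44: 23·k ≡ 87 (mod 141).
23⁻¹ ≡ 92 (mod 141).
k ≡ 92·87 ≡ 108 (mod 141).
The smallest non-negative solution is k = 108.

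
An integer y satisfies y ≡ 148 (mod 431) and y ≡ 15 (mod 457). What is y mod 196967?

40231

431⁻¹ mod 457: 431*123 ≡ 1 (mod 457), so 431⁻¹ ≡ 123.
y = 148 + 431*((15 − 148)*123 mod 457) = 148 + 431*93 = 40231.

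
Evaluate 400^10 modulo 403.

211

By square-and-multiply:
400^1 ≡ 400 (mod 403)
400^2 ≡ 400^2 = 160000 ≡ 9 (mod 403)
400^4 ≡ 9^2 = 81 (mod 403)
400^8 ≡ 81^2 = 6561 ≡ 113 (mod 403)
400^10 = 400^8 · 400^2 ≡ 113 · 9 (mod 403).
113 · 9 = 1017 ≡ 211 (mod 403).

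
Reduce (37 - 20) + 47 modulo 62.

37 - 20 = 17
17 + 47 = 64 ≡ 2 (mod 62)

2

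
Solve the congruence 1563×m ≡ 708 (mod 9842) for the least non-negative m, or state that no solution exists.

gcd(1563, 9842) = 1, so a unique solution mod 9842 exists.
1563⁻¹ ≡ 403 (mod 9842).
m ≡ 403×708 ≡ 9748 (mod 9842).

9748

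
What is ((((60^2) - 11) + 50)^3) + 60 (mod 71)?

70

(60)^2 ≡ 50 (mod 71)
50 - 11 = 39
39 + 50 = 89 ≡ 18 (mod 71)
(18)^3 ≡ 10 (mod 71)
10 + 60 = 70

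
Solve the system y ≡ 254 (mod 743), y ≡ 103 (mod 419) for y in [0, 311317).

4712

743⁻¹ mod 419: 743·172 ≡ 1 (mod 419), so 743⁻¹ ≡ 172.
y = 254 + 743·((103 − 254)·172 mod 419) = 254 + 743·6 = 4712.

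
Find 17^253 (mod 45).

Using repeated squaring:
253 in binary is 11111101, i.e. 253 = 128 + 64 + 32 + 16 + 8 + 4 + 1.
17^1 ≡ 17 (mod 45)
17^2 ≡ 17^2 = 289 ≡ 19 (mod 45)
17^4 ≡ 19^2 = 361 ≡ 1 (mod 45)
17^8 ≡ 1^2 = 1 (mod 45)
17^16 ≡ 1^2 = 1 (mod 45)
17^32 ≡ 1^2 = 1 (mod 45)
17^64 ≡ 1^2 = 1 (mod 45)
17^128 ≡ 1^2 = 1 (mod 45)
17^253 = 17^128 * 17^64 * 17^32 * 17^16 * 17^8 * 17^4 * 17^1 ≡ 1 * 1 * 1 * 1 * 1 * 1 * 17 (mod 45).
Accumulate the product:
1 * 1 = 1
1 * 1 = 1
1 * 1 = 1
1 * 1 = 1
1 * 1 = 1
1 * 17 = 17

17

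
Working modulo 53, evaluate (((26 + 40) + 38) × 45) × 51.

26 + 40 = 66 ≡ 13 (mod 53)
13 + 38 = 51
51 × 45 = 2295 ≡ 16 (mod 53)
16 × 51 = 816 ≡ 21 (mod 53)

21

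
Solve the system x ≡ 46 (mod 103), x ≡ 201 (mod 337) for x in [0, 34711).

103⁻¹ mod 337: 103*36 ≡ 1 (mod 337), so 103⁻¹ ≡ 36.
x = 46 + 103*((201 − 46)*36 mod 337) = 46 + 103*188 = 19410.

19410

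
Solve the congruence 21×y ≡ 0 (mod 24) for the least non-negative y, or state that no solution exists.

gcd(21, 24) = 3, and 3 | 0, so solutions exist.
Divide through by 3: 7×y ≡ 0 (mod 8).
7⁻¹ ≡ 7 (mod 8).
y ≡ 7×0 ≡ 0 (mod 8).
The smallest non-negative solution is y = 0.

0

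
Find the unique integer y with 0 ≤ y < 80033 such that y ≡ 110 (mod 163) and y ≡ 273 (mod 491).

163⁻¹ mod 491: 163*244 ≡ 1 (mod 491), so 163⁻¹ ≡ 244.
y = 110 + 163*((273 − 110)*244 mod 491) = 110 + 163*1 = 273.

273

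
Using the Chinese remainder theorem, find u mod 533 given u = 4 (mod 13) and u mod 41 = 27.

13⁻¹ mod 41: 13×19 ≡ 1 (mod 41), so 13⁻¹ ≡ 19.
u = 4 + 13×((27 − 4)×19 mod 41) = 4 + 13×27 = 355.

355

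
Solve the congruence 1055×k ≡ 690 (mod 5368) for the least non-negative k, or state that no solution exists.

2214

gcd(1055, 5368) = 1, so a unique solution mod 5368 exists.
1055⁻¹ ≡ 1847 (mod 5368).
k ≡ 1847×690 ≡ 2214 (mod 5368).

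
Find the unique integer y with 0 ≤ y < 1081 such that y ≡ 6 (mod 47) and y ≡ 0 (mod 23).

805

47⁻¹ mod 23: 47×1 ≡ 1 (mod 23), so 47⁻¹ ≡ 1.
y = 6 + 47×((0 − 6)×1 mod 23) = 6 + 47×17 = 805.
Check: 805 mod 47 = 6, 805 mod 23 = 0. ✓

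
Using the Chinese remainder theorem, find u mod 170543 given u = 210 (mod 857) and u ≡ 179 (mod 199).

857⁻¹ mod 199: 857×62 ≡ 1 (mod 199), so 857⁻¹ ≡ 62.
u = 210 + 857×((179 − 210)×62 mod 199) = 210 + 857×68 = 58486.
Check: 58486 mod 857 = 210, 58486 mod 199 = 179. ✓

58486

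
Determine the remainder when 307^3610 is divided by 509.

Compute successive squares:
3610 in binary is 111000011010, i.e. 3610 = 2048 + 1024 + 512 + 16 + 8 + 2.
307^1 ≡ 307 (mod 509)
307^2 ≡ 307^2 = 94249 ≡ 84 (mod 509)
307^4 ≡ 84^2 = 7056 ≡ 439 (mod 509)
307^8 ≡ 439^2 = 192721 ≡ 319 (mod 509)
307^16 ≡ 319^2 = 101761 ≡ 470 (mod 509)
307^32 ≡ 470^2 = 220900 ≡ 503 (mod 509)
307^64 ≡ 503^2 = 253009 ≡ 36 (mod 509)
307^128 ≡ 36^2 = 1296 ≡ 278 (mod 509)
307^256 ≡ 278^2 = 77284 ≡ 425 (mod 509)
307^512 ≡ 425^2 = 180625 ≡ 439 (mod 509)
307^1024 ≡ 439^2 = 192721 ≡ 319 (mod 509)
307^2048 ≡ 319^2 = 101761 ≡ 470 (mod 509)
307^3610 = 307^2048 * 307^1024 * 307^512 * 307^16 * 307^8 * 307^2 ≡ 470 * 319 * 439 * 470 * 319 * 84 (mod 509).
Accumulate the product:
470 * 319 = 149930 ≡ 284
284 * 439 = 124676 ≡ 480
480 * 470 = 225600 ≡ 113
113 * 319 = 36047 ≡ 417
417 * 84 = 35028 ≡ 416

416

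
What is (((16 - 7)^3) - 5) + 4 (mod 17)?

16 - 7 = 9
(9)^3 ≡ 15 (mod 17)
15 - 5 = 10
10 + 4 = 14

14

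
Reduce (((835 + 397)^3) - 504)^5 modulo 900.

224

835 + 397 = 1232 ≡ 332 (mod 900)
(332)^3 ≡ 368 (mod 900)
368 - 504 = -136 ≡ 764 (mod 900)
(764)^5 ≡ 224 (mod 900)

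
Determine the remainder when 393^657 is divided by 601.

657 in binary is 1010010001, i.e. 657 = 512 + 128 + 16 + 1.
393^1 ≡ 393 (mod 601)
393^2 ≡ 393^2 = 154449 ≡ 593 (mod 601)
393^4 ≡ 593^2 = 351649 ≡ 64 (mod 601)
393^8 ≡ 64^2 = 4096 ≡ 490 (mod 601)
393^16 ≡ 490^2 = 240100 ≡ 301 (mod 601)
393^32 ≡ 301^2 = 90601 ≡ 451 (mod 601)
393^64 ≡ 451^2 = 203401 ≡ 263 (mod 601)
393^128 ≡ 263^2 = 69169 ≡ 54 (mod 601)
393^256 ≡ 54^2 = 2916 ≡ 512 (mod 601)
393^512 ≡ 512^2 = 262144 ≡ 108 (mod 601)
393^657 = 393^512 × 393^128 × 393^16 × 393^1 ≡ 108 × 54 × 301 × 393 (mod 601).
Accumulate the product:
108 × 54 = 5832 ≡ 423
423 × 301 = 127323 ≡ 512
512 × 393 = 201216 ≡ 482

482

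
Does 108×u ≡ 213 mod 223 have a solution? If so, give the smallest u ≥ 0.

gcd(108, 223) = 1, so a unique solution mod 223 exists.
108⁻¹ ≡ 159 (mod 223).
u ≡ 159×213 ≡ 194 (mod 223).

194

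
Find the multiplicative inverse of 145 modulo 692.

105

692 = 4×145 + 112
145 = 1×112 + 33
112 = 3×33 + 13
33 = 2×13 + 7
13 = 1×7 + 6
7 = 1×6 + 1
6 = 6×1 + 0
gcd(145, 692) = 1, so the inverse exists.
Bézout: 1 = −22×692 + 105×145.
So 145⁻¹ ≡ 105 (mod 692).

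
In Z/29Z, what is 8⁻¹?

By the extended Euclidean algorithm:
29 = 3×8 + 5
8 = 1×5 + 3
5 = 1×3 + 2
3 = 1×2 + 1
2 = 2×1 + 0
gcd(8, 29) = 1, so the inverse exists.
Bézout: 1 = −3×29 + 11×8.
So 8⁻¹ ≡ 11 (mod 29).

11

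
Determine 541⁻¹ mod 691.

Run the extended Euclidean algorithm:
691 = 1×541 + 150
541 = 3×150 + 91
150 = 1×91 + 59
91 = 1×59 + 32
59 = 1×32 + 27
32 = 1×27 + 5
27 = 5×5 + 2
5 = 2×2 + 1
2 = 2×1 + 0
gcd(541, 691) = 1, so the inverse exists.
Back-substitute for 1:
1 = 1×5 − 2×2
  = −2×27 + 11×5
  = 11×32 − 13×27
  = −13×59 + 24×32
  = 24×91 − 37×59
  = −37×150 + 61×91
  = 61×541 − 220×150
  = −220×691 + 281×541
So 541⁻¹ ≡ 281 (mod 691).

281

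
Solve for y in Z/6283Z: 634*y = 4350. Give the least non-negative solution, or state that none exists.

gcd(634, 6283) = 1, so a unique solution mod 6283 exists.
634⁻¹ ≡ 882 (mod 6283).
y ≡ 882*4350 ≡ 4070 (mod 6283).

4070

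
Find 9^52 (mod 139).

54

52 in binary is 110100, i.e. 52 = 32 + 16 + 4.
9^1 ≡ 9 (mod 139)
9^2 ≡ 9^2 = 81 (mod 139)
9^4 ≡ 81^2 = 6561 ≡ 28 (mod 139)
9^8 ≡ 28^2 = 784 ≡ 89 (mod 139)
9^16 ≡ 89^2 = 7921 ≡ 137 (mod 139)
9^32 ≡ 137^2 = 18769 ≡ 4 (mod 139)
9^52 = 9^32 * 9^16 * 9^4 ≡ 4 * 137 * 28 (mod 139).
Accumulate the product:
4 * 137 = 548 ≡ 131
131 * 28 = 3668 ≡ 54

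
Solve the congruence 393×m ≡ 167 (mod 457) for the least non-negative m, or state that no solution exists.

333

gcd(393, 457) = 1, so a unique solution mod 457 exists.
393⁻¹ ≡ 407 (mod 457).
m ≡ 407×167 ≡ 333 (mod 457).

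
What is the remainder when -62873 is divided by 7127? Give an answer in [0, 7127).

-62873 = -9×7127 + 1270, so -62873 ≡ 1270 (mod 7127).

1270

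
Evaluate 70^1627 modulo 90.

70

1627 in binary is 11001011011, i.e. 1627 = 1024 + 512 + 64 + 16 + 8 + 2 + 1.
70^1 ≡ 70 (mod 90)
70^2 ≡ 70^2 = 4900 ≡ 40 (mod 90)
70^4 ≡ 40^2 = 1600 ≡ 70 (mod 90)
70^8 ≡ 70^2 = 4900 ≡ 40 (mod 90)
70^16 ≡ 40^2 = 1600 ≡ 70 (mod 90)
70^32 ≡ 70^2 = 4900 ≡ 40 (mod 90)
70^64 ≡ 40^2 = 1600 ≡ 70 (mod 90)
70^128 ≡ 70^2 = 4900 ≡ 40 (mod 90)
70^256 ≡ 40^2 = 1600 ≡ 70 (mod 90)
70^512 ≡ 70^2 = 4900 ≡ 40 (mod 90)
70^1024 ≡ 40^2 = 1600 ≡ 70 (mod 90)
70^1627 = 70^1024 × 70^512 × 70^64 × 70^16 × 70^8 × 70^2 × 70^1 ≡ 70 × 40 × 70 × 70 × 40 × 40 × 70 (mod 90).
Accumulate the product:
70 × 40 = 2800 ≡ 10
10 × 70 = 700 ≡ 70
70 × 70 = 4900 ≡ 40
40 × 40 = 1600 ≡ 70
70 × 40 = 2800 ≡ 10
10 × 70 = 700 ≡ 70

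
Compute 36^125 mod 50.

26

125 in binary is 1111101, i.e. 125 = 64 + 32 + 16 + 8 + 4 + 1.
36^1 ≡ 36 (mod 50)
36^2 ≡ 36^2 = 1296 ≡ 46 (mod 50)
36^4 ≡ 46^2 = 2116 ≡ 16 (mod 50)
36^8 ≡ 16^2 = 256 ≡ 6 (mod 50)
36^16 ≡ 6^2 = 36 (mod 50)
36^32 ≡ 36^2 = 1296 ≡ 46 (mod 50)
36^64 ≡ 46^2 = 2116 ≡ 16 (mod 50)
36^125 = 36^64 · 36^32 · 36^16 · 36^8 · 36^4 · 36^1 ≡ 16 · 46 · 36 · 6 · 16 · 36 (mod 50).
Accumulate the product:
16 · 46 = 736 ≡ 36
36 · 36 = 1296 ≡ 46
46 · 6 = 276 ≡ 26
26 · 16 = 416 ≡ 16
16 · 36 = 576 ≡ 26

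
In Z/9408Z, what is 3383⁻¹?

By the extended Euclidean algorithm:
9408 = 2·3383 + 2642
3383 = 1·2642 + 741
2642 = 3·741 + 419
741 = 1·419 + 322
419 = 1·322 + 97
322 = 3·97 + 31
97 = 3·31 + 4
31 = 7·4 + 3
4 = 1·3 + 1
3 = 3·1 + 0
gcd(3383, 9408) = 1, so the inverse exists.
Back-substitute for 1:
1 = 1·4 − 1·3
  = −1·31 + 8·4
  = 8·97 − 25·31
  = −25·322 + 83·97
  = 83·419 − 108·322
  = −108·741 + 191·419
  = 191·2642 − 681·741
  = −681·3383 + 872·2642
  = 872·9408 − 2425·3383
So 3383⁻¹ ≡ −2425 ≡ 6983 (mod 9408).

6983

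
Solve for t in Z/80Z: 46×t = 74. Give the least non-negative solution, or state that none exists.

19

gcd(46, 80) = 2, and 2 | 74, so solutions exist.
Divide through by 2: 23×t ≡ 37 (mod 40).
23⁻¹ ≡ 7 (mod 40).
t ≡ 7×37 ≡ 19 (mod 40).
The smallest non-negative solution is t = 19.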